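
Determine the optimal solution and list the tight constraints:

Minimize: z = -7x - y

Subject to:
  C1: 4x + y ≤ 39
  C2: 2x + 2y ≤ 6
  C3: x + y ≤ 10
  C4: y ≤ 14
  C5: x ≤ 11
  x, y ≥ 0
Optimal: x = 3, y = 0
Slack at optimum:
  C1: slack = 27
  C2: slack = 0 (binding)
  C3: slack = 7
  C4: slack = 14
  C5: slack = 8
  x ≥ 0: x = 3
  y ≥ 0: y = 0 (binding)
Binding constraints: C2, y ≥ 0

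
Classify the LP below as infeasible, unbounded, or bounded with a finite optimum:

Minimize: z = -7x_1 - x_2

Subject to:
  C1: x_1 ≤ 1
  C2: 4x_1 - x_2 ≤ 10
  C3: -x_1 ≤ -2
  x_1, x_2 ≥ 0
C1 requires x_1 ≤ 1, while C3 (-x_1 ≤ -2) is equivalent to x_1 ≥ 2. Together they would need 2 ≤ x_1 ≤ 1, which is impossible since 2 > 1. No point satisfies all constraints.

Infeasible — the constraint set is empty.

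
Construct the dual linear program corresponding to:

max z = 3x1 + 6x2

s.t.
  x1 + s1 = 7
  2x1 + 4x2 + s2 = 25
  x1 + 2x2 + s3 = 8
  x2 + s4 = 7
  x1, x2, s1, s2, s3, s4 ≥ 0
Minimize: z = 7y1 + 25y2 + 8y3 + 7y4

Subject to:
  C1: -y1 - 2y2 - y3 ≤ -3
  C2: -4y2 - 2y3 - y4 ≤ -6
  y1, y2, y3, y4 ≥ 0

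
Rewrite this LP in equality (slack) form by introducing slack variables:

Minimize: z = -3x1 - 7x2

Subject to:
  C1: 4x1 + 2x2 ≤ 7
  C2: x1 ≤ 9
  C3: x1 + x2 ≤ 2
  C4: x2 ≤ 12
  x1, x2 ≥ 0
min z = -3x1 - 7x2

s.t.
  4x1 + 2x2 + s1 = 7
  x1 + s2 = 9
  x1 + x2 + s3 = 2
  x2 + s4 = 12
  x1, x2, s1, s2, s3, s4 ≥ 0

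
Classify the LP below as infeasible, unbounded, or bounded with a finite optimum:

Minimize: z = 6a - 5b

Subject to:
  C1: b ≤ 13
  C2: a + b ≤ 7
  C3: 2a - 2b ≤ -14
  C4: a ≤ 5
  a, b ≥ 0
The point (0, 7) satisfies every constraint, so the LP is feasible; the constraints give a ≤ 5 and b ≤ 13, which with a, b ≥ 0 keep the feasible region inside a bounded box. A feasible, bounded LP attains a finite optimum at a vertex.

Evaluating z = 6a - 5b at each vertex:
  (0, 7): z = -35

Bounded optimum: z* = -35 at (0, 7).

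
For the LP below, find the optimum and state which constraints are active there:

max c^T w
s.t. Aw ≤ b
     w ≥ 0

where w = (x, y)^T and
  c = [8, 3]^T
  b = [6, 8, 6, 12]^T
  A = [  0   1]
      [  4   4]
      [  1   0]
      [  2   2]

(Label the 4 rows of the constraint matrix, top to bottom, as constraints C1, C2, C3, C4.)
Optimal: x = 2, y = 0
Slack at optimum:
  C1: slack = 6
  C2: slack = 0 (binding)
  C3: slack = 4
  C4: slack = 8
  x ≥ 0: x = 2
  y ≥ 0: y = 0 (binding)
Binding constraints: C2, y ≥ 0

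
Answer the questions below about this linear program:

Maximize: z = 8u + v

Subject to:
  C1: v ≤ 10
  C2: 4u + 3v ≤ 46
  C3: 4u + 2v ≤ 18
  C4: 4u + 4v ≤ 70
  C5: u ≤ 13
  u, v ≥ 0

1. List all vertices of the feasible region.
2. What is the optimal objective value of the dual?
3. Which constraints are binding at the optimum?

1. (0, 0), (4.5, 0), (0, 9)
2. 36 (by strong duality, equal to the primal optimum)
3. C3, v ≥ 0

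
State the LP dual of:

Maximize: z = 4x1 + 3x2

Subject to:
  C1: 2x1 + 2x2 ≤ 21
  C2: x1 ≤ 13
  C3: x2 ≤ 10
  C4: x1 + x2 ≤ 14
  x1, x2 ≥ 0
Minimize: z = 21y1 + 13y2 + 10y3 + 14y4

Subject to:
  C1: -2y1 - y2 - y4 ≤ -4
  C2: -2y1 - y3 - y4 ≤ -3
  y1, y2, y3, y4 ≥ 0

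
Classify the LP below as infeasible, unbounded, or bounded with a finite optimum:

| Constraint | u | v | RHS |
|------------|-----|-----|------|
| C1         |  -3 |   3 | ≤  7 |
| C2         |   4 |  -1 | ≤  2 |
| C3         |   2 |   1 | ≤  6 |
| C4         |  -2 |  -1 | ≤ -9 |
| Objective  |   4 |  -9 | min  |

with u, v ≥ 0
C3 requires 2u + v ≤ 6, while C4 (-2u - v ≤ -9) is equivalent to 2u + v ≥ 9. Together they would need 9 ≤ 2u + v ≤ 6, which is impossible since 9 > 6. No point satisfies all constraints.

Infeasible: no point satisfies all constraints simultaneously.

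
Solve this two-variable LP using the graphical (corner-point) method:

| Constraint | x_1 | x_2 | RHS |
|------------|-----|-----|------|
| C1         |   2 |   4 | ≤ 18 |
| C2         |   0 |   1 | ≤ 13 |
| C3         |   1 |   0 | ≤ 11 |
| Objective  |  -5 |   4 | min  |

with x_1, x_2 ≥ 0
Each vertex is the intersection of two constraint boundaries that also satisfies all remaining constraints:
  x_1 = 0 and x_2 = 0 → (0, 0)
  2x_1 + 4x_2 = 18 and x_2 = 0 → (9, 0)
  2x_1 + 4x_2 = 18 and x_1 = 0 → (0, 4.5)

Evaluating z = -5x_1 + 4x_2 at each vertex:
  (0, 0): z = 0
  (9, 0): z = -45
  (0, 4.5): z = 18

The minimum is at (9, 0) with z = -45.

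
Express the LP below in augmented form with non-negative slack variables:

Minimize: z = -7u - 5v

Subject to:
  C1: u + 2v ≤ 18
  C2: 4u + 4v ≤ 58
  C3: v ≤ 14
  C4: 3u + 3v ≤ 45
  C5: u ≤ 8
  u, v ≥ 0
min z = -7u - 5v

s.t.
  u + 2v + s1 = 18
  4u + 4v + s2 = 58
  v + s3 = 14
  3u + 3v + s4 = 45
  u + s5 = 8
  u, v, s1, s2, s3, s4, s5 ≥ 0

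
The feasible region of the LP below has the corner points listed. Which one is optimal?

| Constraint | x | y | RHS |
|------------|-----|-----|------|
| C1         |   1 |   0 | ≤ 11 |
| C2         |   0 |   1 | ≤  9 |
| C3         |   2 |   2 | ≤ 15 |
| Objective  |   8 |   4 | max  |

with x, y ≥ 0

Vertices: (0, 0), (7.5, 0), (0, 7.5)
Evaluating z = 8x + 4y at each vertex:
  (0, 0): z = 0
  (7.5, 0): z = 60
  (0, 7.5): z = 30

The largest value is z = 60, attained at (7.5, 0).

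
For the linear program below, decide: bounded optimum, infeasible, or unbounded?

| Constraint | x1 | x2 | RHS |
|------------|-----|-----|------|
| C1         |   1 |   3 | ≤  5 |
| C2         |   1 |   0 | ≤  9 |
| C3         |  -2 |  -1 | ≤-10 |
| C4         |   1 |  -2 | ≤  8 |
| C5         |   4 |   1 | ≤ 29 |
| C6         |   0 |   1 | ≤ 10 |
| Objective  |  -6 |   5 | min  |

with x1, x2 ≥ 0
The point (5, 0) satisfies every constraint, so the LP is feasible; the constraints give x1 ≤ 9 and x2 ≤ 10, which with x1, x2 ≥ 0 keep the feasible region inside a bounded box. A feasible, bounded LP attains a finite optimum at a vertex.

Evaluating z = -6x1 + 5x2 at each vertex:
  (5, 0): z = -30

Feasible with finite optimum z* = -30 at (5, 0).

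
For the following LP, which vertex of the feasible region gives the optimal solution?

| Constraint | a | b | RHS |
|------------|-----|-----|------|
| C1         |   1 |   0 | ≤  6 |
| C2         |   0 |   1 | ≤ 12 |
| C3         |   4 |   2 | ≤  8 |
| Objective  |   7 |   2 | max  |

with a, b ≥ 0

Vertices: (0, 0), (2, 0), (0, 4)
Evaluating z = 7a + 2b at each vertex:
  (0, 0): z = 0
  (2, 0): z = 14
  (0, 4): z = 8

The largest value is z = 14, attained at (2, 0).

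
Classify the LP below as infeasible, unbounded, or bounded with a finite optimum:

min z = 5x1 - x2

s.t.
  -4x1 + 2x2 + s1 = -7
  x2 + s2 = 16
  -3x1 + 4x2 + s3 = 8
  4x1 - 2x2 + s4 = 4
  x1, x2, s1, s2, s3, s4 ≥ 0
The row 4x1 - 2x2 + s4 = 4 with s4 ≥ 0 requires 4x1 - 2x2 ≤ 4, while the row -4x1 + 2x2 + s1 = -7 with s1 ≥ 0 is equivalent to 4x1 - 2x2 ≥ 7. Together they would need 7 ≤ 4x1 - 2x2 ≤ 4, which is impossible since 7 > 4. No point satisfies all constraints.

Infeasible — the constraint set is empty.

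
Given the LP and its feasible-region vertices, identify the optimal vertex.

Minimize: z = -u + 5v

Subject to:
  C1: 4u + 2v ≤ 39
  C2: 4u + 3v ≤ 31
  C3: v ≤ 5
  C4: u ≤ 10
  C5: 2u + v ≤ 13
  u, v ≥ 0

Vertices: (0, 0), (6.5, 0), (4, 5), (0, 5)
Evaluating z = -u + 5v at each vertex:
  (0, 0): z = 0
  (6.5, 0): z = -6.5
  (4, 5): z = 21
  (0, 5): z = 25

The smallest value is z = -6.5, attained at (6.5, 0).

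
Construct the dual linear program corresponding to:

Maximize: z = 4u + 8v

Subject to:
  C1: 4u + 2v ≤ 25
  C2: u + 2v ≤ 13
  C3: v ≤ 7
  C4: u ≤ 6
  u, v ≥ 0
Minimize: z = 25y1 + 13y2 + 7y3 + 6y4

Subject to:
  C1: -4y1 - y2 - y4 ≤ -4
  C2: -2y1 - 2y2 - y3 ≤ -8
  y1, y2, y3, y4 ≥ 0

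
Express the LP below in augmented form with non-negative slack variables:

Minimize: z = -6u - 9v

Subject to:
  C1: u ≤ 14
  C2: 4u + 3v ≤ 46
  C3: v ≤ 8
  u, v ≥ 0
min z = -6u - 9v

s.t.
  u + s1 = 14
  4u + 3v + s2 = 46
  v + s3 = 8
  u, v, s1, s2, s3 ≥ 0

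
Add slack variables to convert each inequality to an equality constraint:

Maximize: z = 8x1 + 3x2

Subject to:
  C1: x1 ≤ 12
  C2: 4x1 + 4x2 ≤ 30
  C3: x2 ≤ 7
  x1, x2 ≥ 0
max z = 8x1 + 3x2

s.t.
  x1 + s1 = 12
  4x1 + 4x2 + s2 = 30
  x2 + s3 = 7
  x1, x2, s1, s2, s3 ≥ 0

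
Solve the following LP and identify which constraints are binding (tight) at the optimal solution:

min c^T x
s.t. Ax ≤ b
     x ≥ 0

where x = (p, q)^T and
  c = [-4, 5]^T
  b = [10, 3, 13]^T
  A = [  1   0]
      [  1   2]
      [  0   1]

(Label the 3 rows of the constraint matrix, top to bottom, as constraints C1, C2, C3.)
Optimal: p = 3, q = 0
Slack at optimum:
  C1: slack = 7
  C2: slack = 0 (binding)
  C3: slack = 13
  p ≥ 0: p = 3
  q ≥ 0: q = 0 (binding)
Binding constraints: C2, q ≥ 0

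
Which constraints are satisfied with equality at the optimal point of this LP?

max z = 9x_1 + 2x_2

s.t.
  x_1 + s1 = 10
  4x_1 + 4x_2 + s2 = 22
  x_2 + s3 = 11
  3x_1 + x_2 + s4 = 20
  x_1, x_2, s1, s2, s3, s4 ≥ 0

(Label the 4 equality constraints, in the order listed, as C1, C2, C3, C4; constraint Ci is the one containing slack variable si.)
Optimal: x_1 = 5.5, x_2 = 0
Binding: C2, x_2 ≥ 0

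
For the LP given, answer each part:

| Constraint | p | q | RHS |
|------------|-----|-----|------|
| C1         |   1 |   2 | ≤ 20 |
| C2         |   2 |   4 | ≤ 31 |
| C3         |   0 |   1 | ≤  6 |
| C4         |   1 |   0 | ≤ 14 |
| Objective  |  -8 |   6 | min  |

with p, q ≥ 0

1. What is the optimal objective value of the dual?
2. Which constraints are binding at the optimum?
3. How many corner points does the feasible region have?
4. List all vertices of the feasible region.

1. -112 (by strong duality, equal to the primal optimum)
2. C4, q ≥ 0
3. 5
4. (0, 0), (14, 0), (14, 0.75), (3.5, 6), (0, 6)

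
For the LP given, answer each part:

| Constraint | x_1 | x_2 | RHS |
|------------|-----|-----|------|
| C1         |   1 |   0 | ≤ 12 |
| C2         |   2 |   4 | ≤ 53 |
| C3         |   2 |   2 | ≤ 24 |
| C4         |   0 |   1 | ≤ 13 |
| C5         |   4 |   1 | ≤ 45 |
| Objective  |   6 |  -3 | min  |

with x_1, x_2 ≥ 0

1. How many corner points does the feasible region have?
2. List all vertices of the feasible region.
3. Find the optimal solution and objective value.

1. 4
2. (0, 0), (11.25, 0), (11, 1), (0, 12)
3. x_1 = 0, x_2 = 12, z = -36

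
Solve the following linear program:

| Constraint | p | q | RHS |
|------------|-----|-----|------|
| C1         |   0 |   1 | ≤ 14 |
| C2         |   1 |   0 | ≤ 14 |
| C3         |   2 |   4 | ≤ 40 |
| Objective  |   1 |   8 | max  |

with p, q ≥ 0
Each vertex is the intersection of two constraint boundaries that also satisfies all remaining constraints:
  p = 0 and q = 0 → (0, 0)
  p = 14 and q = 0 → (14, 0)
  p = 14 and 2p + 4q = 40 → (14, 3)
  2p + 4q = 40 and p = 0 → (0, 10)

Evaluating z = p + 8q at each vertex:
  (0, 0): z = 0
  (14, 0): z = 14
  (14, 3): z = 38
  (0, 10): z = 80

The maximum is at (0, 10) with z = 80.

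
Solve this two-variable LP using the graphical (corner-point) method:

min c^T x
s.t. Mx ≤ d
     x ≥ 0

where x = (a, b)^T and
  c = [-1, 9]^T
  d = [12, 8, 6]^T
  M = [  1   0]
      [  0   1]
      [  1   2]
a = 6, b = 0, z = -6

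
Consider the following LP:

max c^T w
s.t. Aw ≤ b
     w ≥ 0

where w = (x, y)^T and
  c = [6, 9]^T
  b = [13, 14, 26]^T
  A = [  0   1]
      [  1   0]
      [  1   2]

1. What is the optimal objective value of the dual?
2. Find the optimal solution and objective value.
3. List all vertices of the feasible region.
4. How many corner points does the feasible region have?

1. 138 (by strong duality, equal to the primal optimum)
2. x = 14, y = 6, z = 138
3. (0, 0), (14, 0), (14, 6), (0, 13)
4. 4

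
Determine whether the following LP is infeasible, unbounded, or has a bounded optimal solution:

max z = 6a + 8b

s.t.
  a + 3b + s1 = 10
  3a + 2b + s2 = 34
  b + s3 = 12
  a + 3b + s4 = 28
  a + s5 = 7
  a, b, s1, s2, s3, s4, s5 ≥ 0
The point (7, 1) satisfies every constraint, so the LP is feasible; the constraints give a ≤ 7 and b ≤ 12, which with a, b ≥ 0 keep the feasible region inside a bounded box. A feasible, bounded LP attains a finite optimum at a vertex.

The LP has an optimal solution: (7, 1) with z = 50.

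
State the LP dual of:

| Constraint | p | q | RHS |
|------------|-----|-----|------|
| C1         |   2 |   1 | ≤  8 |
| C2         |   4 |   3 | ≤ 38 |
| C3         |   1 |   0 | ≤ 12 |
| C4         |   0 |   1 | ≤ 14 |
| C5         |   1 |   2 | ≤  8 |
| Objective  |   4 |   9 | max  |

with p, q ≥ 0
Minimize: z = 8y1 + 38y2 + 12y3 + 14y4 + 8y5

Subject to:
  C1: -2y1 - 4y2 - y3 - y5 ≤ -4
  C2: -y1 - 3y2 - y4 - 2y5 ≤ -9
  y1, y2, y3, y4, y5 ≥ 0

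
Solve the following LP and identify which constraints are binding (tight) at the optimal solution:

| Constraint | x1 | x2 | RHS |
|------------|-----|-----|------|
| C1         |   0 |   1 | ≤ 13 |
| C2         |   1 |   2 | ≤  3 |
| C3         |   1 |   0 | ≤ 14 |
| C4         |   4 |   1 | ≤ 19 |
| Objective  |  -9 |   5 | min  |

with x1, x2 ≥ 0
Optimal: x1 = 3, x2 = 0
Binding: C2, x2 ≥ 0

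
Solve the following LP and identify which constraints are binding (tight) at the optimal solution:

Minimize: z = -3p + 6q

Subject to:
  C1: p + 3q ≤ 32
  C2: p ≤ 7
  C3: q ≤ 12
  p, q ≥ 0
Optimal: p = 7, q = 0
Slack at optimum:
  C1: slack = 25
  C2: slack = 0 (binding)
  C3: slack = 12
  p ≥ 0: p = 7
  q ≥ 0: q = 0 (binding)
Binding constraints: C2, q ≥ 0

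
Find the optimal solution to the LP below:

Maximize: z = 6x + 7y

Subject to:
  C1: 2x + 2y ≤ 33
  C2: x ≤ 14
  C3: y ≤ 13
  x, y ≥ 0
Each vertex is the intersection of two constraint boundaries that also satisfies all remaining constraints:
  x = 0 and y = 0 → (0, 0)
  x = 14 and y = 0 → (14, 0)
  2x + 2y = 33 and x = 14 → (14, 2.5)
  2x + 2y = 33 and y = 13 → (3.5, 13)
  y = 13 and x = 0 → (0, 13)

Evaluating z = 6x + 7y at each vertex:
  (0, 0): z = 0
  (14, 0): z = 84
  (14, 2.5): z = 101.5
  (3.5, 13): z = 112
  (0, 13): z = 91

The maximum is at (3.5, 13) with z = 112.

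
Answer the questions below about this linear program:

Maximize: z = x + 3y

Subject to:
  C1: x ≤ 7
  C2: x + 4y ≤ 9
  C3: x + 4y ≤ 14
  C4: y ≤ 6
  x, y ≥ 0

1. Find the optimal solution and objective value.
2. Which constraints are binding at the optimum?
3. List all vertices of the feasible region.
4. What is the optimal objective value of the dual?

1. x = 7, y = 0.5, z = 8.5
2. C1, C2
3. (0, 0), (7, 0), (7, 0.5), (0, 2.25)
4. 8.5 (by strong duality, equal to the primal optimum)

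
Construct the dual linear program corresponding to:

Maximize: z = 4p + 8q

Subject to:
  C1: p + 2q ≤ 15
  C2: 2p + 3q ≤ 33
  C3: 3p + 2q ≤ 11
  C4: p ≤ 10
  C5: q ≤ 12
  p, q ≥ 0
Minimize: z = 15y1 + 33y2 + 11y3 + 10y4 + 12y5

Subject to:
  C1: -y1 - 2y2 - 3y3 - y4 ≤ -4
  C2: -2y1 - 3y2 - 2y3 - y5 ≤ -8
  y1, y2, y3, y4, y5 ≥ 0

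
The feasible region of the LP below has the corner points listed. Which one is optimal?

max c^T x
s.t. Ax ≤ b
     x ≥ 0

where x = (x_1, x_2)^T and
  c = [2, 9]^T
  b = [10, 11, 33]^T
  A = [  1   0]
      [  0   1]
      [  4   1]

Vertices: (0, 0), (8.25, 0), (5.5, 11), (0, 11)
Evaluating z = 2x_1 + 9x_2 at each vertex:
  (0, 0): z = 0
  (8.25, 0): z = 16.5
  (5.5, 11): z = 110
  (0, 11): z = 99

The largest value is z = 110, attained at (5.5, 11).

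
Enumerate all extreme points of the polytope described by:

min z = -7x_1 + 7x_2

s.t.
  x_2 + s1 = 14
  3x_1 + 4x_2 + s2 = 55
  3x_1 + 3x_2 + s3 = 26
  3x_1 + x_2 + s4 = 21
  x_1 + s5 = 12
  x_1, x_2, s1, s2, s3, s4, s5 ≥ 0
Each vertex is the intersection of two constraint boundaries that also satisfies all remaining constraints:
  x_1 = 0 and x_2 = 0 → (0, 0)
  3x_1 + x_2 = 21 and x_2 = 0 → (7, 0)
  3x_1 + 3x_2 = 26 and 3x_1 + x_2 = 21 → (6.167, 2.5)
  3x_1 + 3x_2 = 26 and x_1 = 0 → (0, 8.667)

Vertices: (0, 0), (7, 0), (6.167, 2.5), (0, 8.667)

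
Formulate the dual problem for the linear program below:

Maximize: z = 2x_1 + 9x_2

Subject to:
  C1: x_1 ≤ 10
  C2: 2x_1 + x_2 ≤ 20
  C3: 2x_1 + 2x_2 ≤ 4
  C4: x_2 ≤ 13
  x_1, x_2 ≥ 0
Minimize: z = 10y1 + 20y2 + 4y3 + 13y4

Subject to:
  C1: -y1 - 2y2 - 2y3 ≤ -2
  C2: -y2 - 2y3 - y4 ≤ -9
  y1, y2, y3, y4 ≥ 0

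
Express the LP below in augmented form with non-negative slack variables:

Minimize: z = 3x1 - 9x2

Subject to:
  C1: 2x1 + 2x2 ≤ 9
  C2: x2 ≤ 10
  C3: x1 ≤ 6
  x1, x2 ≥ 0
min z = 3x1 - 9x2

s.t.
  2x1 + 2x2 + s1 = 9
  x2 + s2 = 10
  x1 + s3 = 6
  x1, x2, s1, s2, s3 ≥ 0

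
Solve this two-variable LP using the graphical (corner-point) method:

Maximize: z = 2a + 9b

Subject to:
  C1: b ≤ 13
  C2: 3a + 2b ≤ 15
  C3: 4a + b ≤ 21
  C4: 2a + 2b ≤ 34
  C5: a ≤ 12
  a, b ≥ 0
Each vertex is the intersection of two constraint boundaries that also satisfies all remaining constraints:
  a = 0 and b = 0 → (0, 0)
  3a + 2b = 15 and b = 0 → (5, 0)
  3a + 2b = 15 and a = 0 → (0, 7.5)

Evaluating z = 2a + 9b at each vertex:
  (0, 0): z = 0
  (5, 0): z = 10
  (0, 7.5): z = 67.5

The maximum is at (0, 7.5) with z = 67.5.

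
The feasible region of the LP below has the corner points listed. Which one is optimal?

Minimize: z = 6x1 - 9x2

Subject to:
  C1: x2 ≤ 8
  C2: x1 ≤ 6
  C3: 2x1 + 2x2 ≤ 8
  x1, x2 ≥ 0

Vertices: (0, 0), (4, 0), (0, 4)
Evaluating z = 6x1 - 9x2 at each vertex:
  (0, 0): z = 0
  (4, 0): z = 24
  (0, 4): z = -36

The smallest value is z = -36, attained at (0, 4).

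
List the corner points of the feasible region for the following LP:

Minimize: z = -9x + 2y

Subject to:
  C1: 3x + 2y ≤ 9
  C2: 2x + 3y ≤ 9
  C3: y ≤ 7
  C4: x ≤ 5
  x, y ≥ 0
Each vertex is the intersection of two constraint boundaries that also satisfies all remaining constraints:
  x = 0 and y = 0 → (0, 0)
  3x + 2y = 9 and y = 0 → (3, 0)
  3x + 2y = 9 and 2x + 3y = 9 → (1.8, 1.8)
  2x + 3y = 9 and x = 0 → (0, 3)

Vertices: (0, 0), (3, 0), (1.8, 1.8), (0, 3)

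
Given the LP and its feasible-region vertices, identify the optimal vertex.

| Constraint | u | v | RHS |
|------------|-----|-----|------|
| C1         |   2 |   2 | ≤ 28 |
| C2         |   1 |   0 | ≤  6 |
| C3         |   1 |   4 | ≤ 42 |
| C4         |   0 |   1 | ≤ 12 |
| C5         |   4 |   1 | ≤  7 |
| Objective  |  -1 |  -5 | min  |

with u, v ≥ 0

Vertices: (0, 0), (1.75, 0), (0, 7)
Evaluating z = -u - 5v at each vertex:
  (0, 0): z = 0
  (1.75, 0): z = -1.75
  (0, 7): z = -35

The smallest value is z = -35, attained at (0, 7).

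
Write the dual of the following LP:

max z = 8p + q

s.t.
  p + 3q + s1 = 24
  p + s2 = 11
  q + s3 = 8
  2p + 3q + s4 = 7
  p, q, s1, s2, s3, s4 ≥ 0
Minimize: z = 24y1 + 11y2 + 8y3 + 7y4

Subject to:
  C1: -y1 - y2 - 2y4 ≤ -8
  C2: -3y1 - y3 - 3y4 ≤ -1
  y1, y2, y3, y4 ≥ 0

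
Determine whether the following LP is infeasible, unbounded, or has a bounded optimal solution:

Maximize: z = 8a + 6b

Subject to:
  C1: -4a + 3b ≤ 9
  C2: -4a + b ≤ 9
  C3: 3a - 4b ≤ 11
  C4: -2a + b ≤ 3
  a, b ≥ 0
Feasible point: (0, 0) satisfies every constraint, so the LP is feasible.
Direction d = (1, 1): for each constraint row a, a·d ≤ 0 —
  (-4)(1) + (3)(1) = -1 ≤ 0
  (-4)(1) + (1)(1) = -3 ≤ 0
  (3)(1) + (-4)(1) = -1 ≤ 0
  (-2)(1) + (1)(1) = -1 ≤ 0
and d ≥ 0, so (0, 0) + t·d stays feasible for every t ≥ 0. Along this ray z = 8a + 6b changes by 14 per unit t, so z → +∞.

Unbounded — the objective can increase without bound over the feasible region.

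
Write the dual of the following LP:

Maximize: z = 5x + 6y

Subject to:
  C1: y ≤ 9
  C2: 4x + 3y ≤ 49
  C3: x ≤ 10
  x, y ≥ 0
Minimize: z = 9y1 + 49y2 + 10y3

Subject to:
  C1: -4y2 - y3 ≤ -5
  C2: -y1 - 3y2 ≤ -6
  y1, y2, y3 ≥ 0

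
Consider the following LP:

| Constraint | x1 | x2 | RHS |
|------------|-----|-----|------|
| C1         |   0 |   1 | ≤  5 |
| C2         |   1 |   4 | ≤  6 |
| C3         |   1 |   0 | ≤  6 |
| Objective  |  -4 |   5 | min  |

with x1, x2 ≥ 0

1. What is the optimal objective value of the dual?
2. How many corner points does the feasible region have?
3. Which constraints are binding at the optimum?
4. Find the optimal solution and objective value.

1. -24 (by strong duality, equal to the primal optimum)
2. 3
3. C2, C3, x2 ≥ 0
4. x1 = 6, x2 = 0, z = -24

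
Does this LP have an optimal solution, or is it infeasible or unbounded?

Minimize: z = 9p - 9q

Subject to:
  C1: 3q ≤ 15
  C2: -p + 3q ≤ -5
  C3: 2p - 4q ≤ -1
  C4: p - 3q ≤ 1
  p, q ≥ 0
C4 requires p - 3q ≤ 1, while C2 (-p + 3q ≤ -5) is equivalent to p - 3q ≥ 5. Together they would need 5 ≤ p - 3q ≤ 1, which is impossible since 5 > 1. No point satisfies all constraints.

Infeasible: no point satisfies all constraints simultaneously.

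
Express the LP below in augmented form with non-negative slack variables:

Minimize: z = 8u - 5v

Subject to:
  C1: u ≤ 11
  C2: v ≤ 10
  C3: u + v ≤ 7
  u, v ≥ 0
min z = 8u - 5v

s.t.
  u + s1 = 11
  v + s2 = 10
  u + v + s3 = 7
  u, v, s1, s2, s3 ≥ 0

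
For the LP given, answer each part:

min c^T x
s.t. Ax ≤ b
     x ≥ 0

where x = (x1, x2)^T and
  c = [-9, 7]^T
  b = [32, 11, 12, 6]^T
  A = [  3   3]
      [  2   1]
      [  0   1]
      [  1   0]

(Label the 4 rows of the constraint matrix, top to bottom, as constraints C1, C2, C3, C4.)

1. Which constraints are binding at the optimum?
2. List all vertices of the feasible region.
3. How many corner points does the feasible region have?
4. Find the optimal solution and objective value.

1. C2, x2 ≥ 0
2. (0, 0), (5.5, 0), (0.3333, 10.33), (0, 10.67)
3. 4
4. x1 = 5.5, x2 = 0, z = -49.5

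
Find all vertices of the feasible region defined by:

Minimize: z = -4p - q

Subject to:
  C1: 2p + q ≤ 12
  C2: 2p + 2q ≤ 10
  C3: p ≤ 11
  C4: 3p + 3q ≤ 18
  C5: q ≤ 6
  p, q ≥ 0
Each vertex is the intersection of two constraint boundaries that also satisfies all remaining constraints:
  p = 0 and q = 0 → (0, 0)
  2p + 2q = 10 and q = 0 → (5, 0)
  2p + 2q = 10 and p = 0 → (0, 5)

Vertices: (0, 0), (5, 0), (0, 5)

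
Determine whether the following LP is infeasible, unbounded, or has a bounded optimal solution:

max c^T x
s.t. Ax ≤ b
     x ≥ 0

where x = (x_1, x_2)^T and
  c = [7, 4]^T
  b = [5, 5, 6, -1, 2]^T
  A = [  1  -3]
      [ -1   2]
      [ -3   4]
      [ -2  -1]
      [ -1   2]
Feasible point: (0, 1) satisfies every constraint, so the LP is feasible.
Direction d = (3, 1): for each constraint row a, a·d ≤ 0 —
  (1)(3) + (-3)(1) = 0 ≤ 0
  (-1)(3) + (2)(1) = -1 ≤ 0
  (-3)(3) + (4)(1) = -5 ≤ 0
  (-2)(3) + (-1)(1) = -7 ≤ 0
  (-1)(3) + (2)(1) = -1 ≤ 0
and d ≥ 0, so (0, 1) + t·d stays feasible for every t ≥ 0. Along this ray z = 7x_1 + 4x_2 changes by 25 per unit t, so z → +∞.

Unbounded — the objective can increase without bound over the feasible region.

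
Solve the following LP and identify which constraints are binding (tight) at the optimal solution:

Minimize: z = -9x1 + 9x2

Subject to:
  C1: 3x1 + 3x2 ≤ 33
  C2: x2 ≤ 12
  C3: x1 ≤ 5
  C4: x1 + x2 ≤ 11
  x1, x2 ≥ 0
Optimal: x1 = 5, x2 = 0
Binding: C3, x2 ≥ 0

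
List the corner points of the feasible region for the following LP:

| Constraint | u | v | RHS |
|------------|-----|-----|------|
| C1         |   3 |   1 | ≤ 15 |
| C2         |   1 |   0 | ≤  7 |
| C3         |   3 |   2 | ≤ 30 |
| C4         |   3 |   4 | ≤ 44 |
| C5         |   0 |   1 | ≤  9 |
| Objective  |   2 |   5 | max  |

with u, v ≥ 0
Each vertex is the intersection of two constraint boundaries that also satisfies all remaining constraints:
  u = 0 and v = 0 → (0, 0)
  3u + v = 15 and v = 0 → (5, 0)
  3u + v = 15 and v = 9 → (2, 9)
  v = 9 and u = 0 → (0, 9)

Vertices: (0, 0), (5, 0), (2, 9), (0, 9)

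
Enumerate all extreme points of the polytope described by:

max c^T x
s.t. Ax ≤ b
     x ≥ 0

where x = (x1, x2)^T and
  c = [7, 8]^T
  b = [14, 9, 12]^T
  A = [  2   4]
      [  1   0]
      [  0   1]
Each vertex is the intersection of two constraint boundaries that also satisfies all remaining constraints:
  x1 = 0 and x2 = 0 → (0, 0)
  2x1 + 4x2 = 14 and x2 = 0 → (7, 0)
  2x1 + 4x2 = 14 and x1 = 0 → (0, 3.5)

Vertices: (0, 0), (7, 0), (0, 3.5)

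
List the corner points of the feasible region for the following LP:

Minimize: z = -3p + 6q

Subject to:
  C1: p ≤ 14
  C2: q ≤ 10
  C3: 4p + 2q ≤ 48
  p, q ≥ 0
Each vertex is the intersection of two constraint boundaries that also satisfies all remaining constraints:
  p = 0 and q = 0 → (0, 0)
  4p + 2q = 48 and q = 0 → (12, 0)
  q = 10 and 4p + 2q = 48 → (7, 10)
  q = 10 and p = 0 → (0, 10)

Vertices: (0, 0), (12, 0), (7, 10), (0, 10)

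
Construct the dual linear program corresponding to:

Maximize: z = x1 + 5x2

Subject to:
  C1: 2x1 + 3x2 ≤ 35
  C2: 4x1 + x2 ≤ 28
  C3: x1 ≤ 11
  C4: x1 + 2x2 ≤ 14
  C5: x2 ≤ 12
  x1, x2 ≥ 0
Minimize: z = 35y1 + 28y2 + 11y3 + 14y4 + 12y5

Subject to:
  C1: -2y1 - 4y2 - y3 - y4 ≤ -1
  C2: -3y1 - y2 - 2y4 - y5 ≤ -5
  y1, y2, y3, y4, y5 ≥ 0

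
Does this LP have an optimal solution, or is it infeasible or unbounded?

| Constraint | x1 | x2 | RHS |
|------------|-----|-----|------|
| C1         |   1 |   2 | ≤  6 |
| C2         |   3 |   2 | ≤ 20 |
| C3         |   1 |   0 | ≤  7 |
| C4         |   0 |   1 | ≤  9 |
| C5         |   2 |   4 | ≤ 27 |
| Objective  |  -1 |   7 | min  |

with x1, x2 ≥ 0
The point (6, 0) satisfies every constraint, so the LP is feasible; the constraints give x1 ≤ 7 and x2 ≤ 9, which with x1, x2 ≥ 0 keep the feasible region inside a bounded box. A feasible, bounded LP attains a finite optimum at a vertex.

Evaluating z = -x1 + 7x2 at each vertex:
  (0, 0): z = 0
  (6, 0): z = -6
  (0, 3): z = 21

Feasible with finite optimum z* = -6 at (6, 0).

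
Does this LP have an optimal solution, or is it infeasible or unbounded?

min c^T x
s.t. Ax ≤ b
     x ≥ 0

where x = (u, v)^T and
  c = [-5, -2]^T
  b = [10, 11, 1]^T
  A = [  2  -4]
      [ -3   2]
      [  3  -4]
Feasible point: (0, 0) satisfies every constraint, so the LP is feasible.
Direction d = (1, 1): for each constraint row a, a·d ≤ 0 —
  (2)(1) + (-4)(1) = -2 ≤ 0
  (-3)(1) + (2)(1) = -1 ≤ 0
  (3)(1) + (-4)(1) = -1 ≤ 0
and d ≥ 0, so (0, 0) + t·d stays feasible for every t ≥ 0. Along this ray z = -5u - 2v changes by -7 per unit t, so z → −∞.

Unbounded: there is a feasible ray along which z → −∞.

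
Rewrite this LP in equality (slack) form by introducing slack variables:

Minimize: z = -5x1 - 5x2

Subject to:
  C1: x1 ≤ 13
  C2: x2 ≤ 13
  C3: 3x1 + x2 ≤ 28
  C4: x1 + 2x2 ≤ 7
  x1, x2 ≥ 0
min z = -5x1 - 5x2

s.t.
  x1 + s1 = 13
  x2 + s2 = 13
  3x1 + x2 + s3 = 28
  x1 + 2x2 + s4 = 7
  x1, x2, s1, s2, s3, s4 ≥ 0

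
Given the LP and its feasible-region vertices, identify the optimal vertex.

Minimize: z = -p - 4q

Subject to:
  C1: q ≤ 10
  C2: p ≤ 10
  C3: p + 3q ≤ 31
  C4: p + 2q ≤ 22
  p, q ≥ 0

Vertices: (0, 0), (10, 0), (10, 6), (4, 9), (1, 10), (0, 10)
Evaluating z = -p - 4q at each vertex:
  (0, 0): z = 0
  (10, 0): z = -10
  (10, 6): z = -34
  (4, 9): z = -40
  (1, 10): z = -41
  (0, 10): z = -40

The smallest value is z = -41, attained at (1, 10).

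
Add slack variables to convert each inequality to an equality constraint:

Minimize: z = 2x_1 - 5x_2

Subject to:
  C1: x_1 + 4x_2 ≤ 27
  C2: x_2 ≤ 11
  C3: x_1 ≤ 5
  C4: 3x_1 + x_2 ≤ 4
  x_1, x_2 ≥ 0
min z = 2x_1 - 5x_2

s.t.
  x_1 + 4x_2 + s1 = 27
  x_2 + s2 = 11
  x_1 + s3 = 5
  3x_1 + x_2 + s4 = 4
  x_1, x_2, s1, s2, s3, s4 ≥ 0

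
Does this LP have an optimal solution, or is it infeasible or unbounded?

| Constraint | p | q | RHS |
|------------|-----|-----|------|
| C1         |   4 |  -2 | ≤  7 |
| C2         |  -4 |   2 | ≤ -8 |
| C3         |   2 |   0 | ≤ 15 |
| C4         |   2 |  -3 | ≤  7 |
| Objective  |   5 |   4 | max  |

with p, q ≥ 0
C1 requires 4p - 2q ≤ 7, while C2 (-4p + 2q ≤ -8) is equivalent to 4p - 2q ≥ 8. Together they would need 8 ≤ 4p - 2q ≤ 7, which is impossible since 8 > 7. No point satisfies all constraints.

Infeasible: no point satisfies all constraints simultaneously.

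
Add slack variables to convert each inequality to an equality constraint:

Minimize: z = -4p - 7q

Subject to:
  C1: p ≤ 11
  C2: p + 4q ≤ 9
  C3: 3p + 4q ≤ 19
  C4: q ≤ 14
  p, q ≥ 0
min z = -4p - 7q

s.t.
  p + s1 = 11
  p + 4q + s2 = 9
  3p + 4q + s3 = 19
  q + s4 = 14
  p, q, s1, s2, s3, s4 ≥ 0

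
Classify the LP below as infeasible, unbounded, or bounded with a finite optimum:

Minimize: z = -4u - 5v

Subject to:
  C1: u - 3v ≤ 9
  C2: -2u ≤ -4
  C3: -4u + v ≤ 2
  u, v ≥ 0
Feasible point: (2, 0) satisfies every constraint, so the LP is feasible.
Direction d = (1, 1): for each constraint row a, a·d ≤ 0 —
  (1)(1) + (-3)(1) = -2 ≤ 0
  (-2)(1) + (0)(1) = -2 ≤ 0
  (-4)(1) + (1)(1) = -3 ≤ 0
and d ≥ 0, so (2, 0) + t·d stays feasible for every t ≥ 0. Along this ray z = -4u - 5v changes by -9 per unit t, so z → −∞.

Unbounded — the objective can decrease without bound over the feasible region.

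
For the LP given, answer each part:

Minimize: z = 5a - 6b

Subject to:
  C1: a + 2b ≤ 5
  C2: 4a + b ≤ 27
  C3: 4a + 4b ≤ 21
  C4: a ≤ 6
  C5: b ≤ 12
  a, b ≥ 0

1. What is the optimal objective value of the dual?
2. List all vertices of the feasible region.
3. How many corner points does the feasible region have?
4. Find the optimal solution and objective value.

1. -15 (by strong duality, equal to the primal optimum)
2. (0, 0), (5, 0), (0, 2.5)
3. 3
4. a = 0, b = 2.5, z = -15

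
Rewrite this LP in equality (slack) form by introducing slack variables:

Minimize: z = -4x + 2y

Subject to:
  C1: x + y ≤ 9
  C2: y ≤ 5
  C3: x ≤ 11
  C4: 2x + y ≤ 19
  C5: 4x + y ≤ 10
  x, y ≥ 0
min z = -4x + 2y

s.t.
  x + y + s1 = 9
  y + s2 = 5
  x + s3 = 11
  2x + y + s4 = 19
  4x + y + s5 = 10
  x, y, s1, s2, s3, s4, s5 ≥ 0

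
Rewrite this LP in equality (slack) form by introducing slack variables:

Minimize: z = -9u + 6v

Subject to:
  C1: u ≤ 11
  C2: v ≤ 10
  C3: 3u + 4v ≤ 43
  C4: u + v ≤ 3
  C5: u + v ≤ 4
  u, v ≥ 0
min z = -9u + 6v

s.t.
  u + s1 = 11
  v + s2 = 10
  3u + 4v + s3 = 43
  u + v + s4 = 3
  u + v + s5 = 4
  u, v, s1, s2, s3, s4, s5 ≥ 0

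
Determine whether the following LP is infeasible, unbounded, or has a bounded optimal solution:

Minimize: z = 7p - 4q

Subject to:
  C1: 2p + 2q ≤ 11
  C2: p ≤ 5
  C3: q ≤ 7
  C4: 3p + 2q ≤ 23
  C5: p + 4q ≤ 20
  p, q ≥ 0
The point (0, 5) satisfies every constraint, so the LP is feasible; the constraints give p ≤ 5 and q ≤ 7, which with p, q ≥ 0 keep the feasible region inside a bounded box. A feasible, bounded LP attains a finite optimum at a vertex.

Evaluating z = 7p - 4q at each vertex:
  (0, 0): z = 0
  (5, 0): z = 35
  (5, 0.5): z = 33
  (0.6667, 4.833): z = -14.67
  (0, 5): z = -20

Bounded optimum: z* = -20 at (0, 5).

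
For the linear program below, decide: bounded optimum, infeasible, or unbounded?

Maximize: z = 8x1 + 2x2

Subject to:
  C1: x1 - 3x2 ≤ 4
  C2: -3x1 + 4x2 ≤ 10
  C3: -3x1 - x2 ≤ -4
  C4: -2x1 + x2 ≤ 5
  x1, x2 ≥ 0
Feasible point: (1, 1) satisfies every constraint, so the LP is feasible.
Direction d = (3, 1): for each constraint row a, a·d ≤ 0 —
  (1)(3) + (-3)(1) = 0 ≤ 0
  (-3)(3) + (4)(1) = -5 ≤ 0
  (-3)(3) + (-1)(1) = -10 ≤ 0
  (-2)(3) + (1)(1) = -5 ≤ 0
and d ≥ 0, so (1, 1) + t·d stays feasible for every t ≥ 0. Along this ray z = 8x1 + 2x2 changes by 26 per unit t, so z → +∞.

Unbounded — the objective can increase without bound over the feasible region.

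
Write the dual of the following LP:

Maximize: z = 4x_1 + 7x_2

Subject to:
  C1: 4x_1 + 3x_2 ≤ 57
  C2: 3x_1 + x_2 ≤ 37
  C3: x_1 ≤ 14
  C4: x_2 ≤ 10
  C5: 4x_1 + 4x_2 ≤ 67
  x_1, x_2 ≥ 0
Minimize: z = 57y1 + 37y2 + 14y3 + 10y4 + 67y5

Subject to:
  C1: -4y1 - 3y2 - y3 - 4y5 ≤ -4
  C2: -3y1 - y2 - y4 - 4y5 ≤ -7
  y1, y2, y3, y4, y5 ≥ 0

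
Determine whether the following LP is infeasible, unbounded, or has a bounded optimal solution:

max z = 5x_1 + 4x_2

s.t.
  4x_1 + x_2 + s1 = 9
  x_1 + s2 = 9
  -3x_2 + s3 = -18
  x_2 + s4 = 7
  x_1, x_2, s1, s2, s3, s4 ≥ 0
The point (0.5, 7) satisfies every constraint, so the LP is feasible; the constraints give x_1 ≤ 9 and x_2 ≤ 7, which with x_1, x_2 ≥ 0 keep the feasible region inside a bounded box. A feasible, bounded LP attains a finite optimum at a vertex.

Evaluating z = 5x_1 + 4x_2 at each vertex:
  (0, 6): z = 24
  (0.75, 6): z = 27.75
  (0.5, 7): z = 30.5
  (0, 7): z = 28

Bounded optimum: z* = 30.5 at (0.5, 7).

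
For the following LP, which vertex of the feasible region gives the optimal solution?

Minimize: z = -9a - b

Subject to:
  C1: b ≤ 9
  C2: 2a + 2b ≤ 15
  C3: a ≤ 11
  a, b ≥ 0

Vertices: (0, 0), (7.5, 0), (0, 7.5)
Evaluating z = -9a - b at each vertex:
  (0, 0): z = 0
  (7.5, 0): z = -67.5
  (0, 7.5): z = -7.5

The smallest value is z = -67.5, attained at (7.5, 0).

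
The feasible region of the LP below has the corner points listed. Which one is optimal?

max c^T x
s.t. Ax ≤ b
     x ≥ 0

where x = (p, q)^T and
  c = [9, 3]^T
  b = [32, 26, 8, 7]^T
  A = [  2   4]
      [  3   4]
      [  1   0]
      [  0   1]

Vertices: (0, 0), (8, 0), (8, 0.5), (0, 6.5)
Evaluating z = 9p + 3q at each vertex:
  (0, 0): z = 0
  (8, 0): z = 72
  (8, 0.5): z = 73.5
  (0, 6.5): z = 19.5

The largest value is z = 73.5, attained at (8, 0.5).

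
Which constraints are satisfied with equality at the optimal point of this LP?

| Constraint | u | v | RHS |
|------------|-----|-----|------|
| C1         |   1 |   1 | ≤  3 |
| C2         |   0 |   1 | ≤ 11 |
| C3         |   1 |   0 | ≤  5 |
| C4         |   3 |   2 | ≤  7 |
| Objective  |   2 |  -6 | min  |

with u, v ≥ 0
Optimal: u = 0, v = 3
Slack at optimum:
  C1: slack = 0 (binding)
  C2: slack = 8
  C3: slack = 5
  C4: slack = 1
  u ≥ 0: u = 0 (binding)
  v ≥ 0: v = 3
Binding constraints: C1, u ≥ 0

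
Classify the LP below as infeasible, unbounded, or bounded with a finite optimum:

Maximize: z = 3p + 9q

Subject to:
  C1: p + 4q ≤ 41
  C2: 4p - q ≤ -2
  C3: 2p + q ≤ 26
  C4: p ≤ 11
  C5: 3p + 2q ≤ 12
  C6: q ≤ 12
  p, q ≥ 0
The point (0, 6) satisfies every constraint, so the LP is feasible; the constraints give p ≤ 11 and q ≤ 12, which with p, q ≥ 0 keep the feasible region inside a bounded box. A feasible, bounded LP attains a finite optimum at a vertex.

Evaluating z = 3p + 9q at each vertex:
  (0, 2): z = 18
  (0.7273, 4.909): z = 46.36
  (0, 6): z = 54

Feasible with finite optimum z* = 54 at (0, 6).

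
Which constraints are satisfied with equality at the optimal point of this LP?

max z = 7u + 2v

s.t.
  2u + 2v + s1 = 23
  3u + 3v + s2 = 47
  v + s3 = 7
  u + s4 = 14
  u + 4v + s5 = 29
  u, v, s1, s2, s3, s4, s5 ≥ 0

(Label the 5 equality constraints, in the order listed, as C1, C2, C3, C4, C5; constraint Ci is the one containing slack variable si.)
Optimal: u = 11.5, v = 0
Binding: C1, v ≥ 0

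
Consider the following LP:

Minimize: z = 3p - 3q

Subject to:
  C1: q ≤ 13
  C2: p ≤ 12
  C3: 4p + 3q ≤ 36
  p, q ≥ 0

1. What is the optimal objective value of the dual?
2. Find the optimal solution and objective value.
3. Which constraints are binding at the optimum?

1. -36 (by strong duality, equal to the primal optimum)
2. p = 0, q = 12, z = -36
3. C3, p ≥ 0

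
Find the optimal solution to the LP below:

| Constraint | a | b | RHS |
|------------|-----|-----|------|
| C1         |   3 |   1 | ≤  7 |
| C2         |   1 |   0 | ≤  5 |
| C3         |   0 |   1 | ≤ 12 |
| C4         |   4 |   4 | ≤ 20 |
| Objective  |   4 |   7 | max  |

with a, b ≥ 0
Each vertex is the intersection of two constraint boundaries that also satisfies all remaining constraints:
  a = 0 and b = 0 → (0, 0)
  3a + b = 7 and b = 0 → (2.333, 0)
  3a + b = 7 and 4a + 4b = 20 → (1, 4)
  4a + 4b = 20 and a = 0 → (0, 5)

Evaluating z = 4a + 7b at each vertex:
  (0, 0): z = 0
  (2.333, 0): z = 9.333
  (1, 4): z = 32
  (0, 5): z = 35

The maximum is at (0, 5) with z = 35.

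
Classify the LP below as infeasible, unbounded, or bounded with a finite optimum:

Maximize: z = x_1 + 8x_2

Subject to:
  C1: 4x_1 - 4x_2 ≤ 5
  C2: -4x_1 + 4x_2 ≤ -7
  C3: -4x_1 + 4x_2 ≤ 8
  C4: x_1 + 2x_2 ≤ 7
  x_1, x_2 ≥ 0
C1 requires 4x_1 - 4x_2 ≤ 5, while C2 (-4x_1 + 4x_2 ≤ -7) is equivalent to 4x_1 - 4x_2 ≥ 7. Together they would need 7 ≤ 4x_1 - 4x_2 ≤ 5, which is impossible since 7 > 5. No point satisfies all constraints.

Infeasible — the constraint set is empty.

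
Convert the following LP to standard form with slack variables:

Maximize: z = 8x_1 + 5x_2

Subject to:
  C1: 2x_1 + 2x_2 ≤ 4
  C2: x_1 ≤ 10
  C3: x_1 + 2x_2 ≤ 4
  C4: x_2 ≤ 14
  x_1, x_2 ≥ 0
max z = 8x_1 + 5x_2

s.t.
  2x_1 + 2x_2 + s1 = 4
  x_1 + s2 = 10
  x_1 + 2x_2 + s3 = 4
  x_2 + s4 = 14
  x_1, x_2, s1, s2, s3, s4 ≥ 0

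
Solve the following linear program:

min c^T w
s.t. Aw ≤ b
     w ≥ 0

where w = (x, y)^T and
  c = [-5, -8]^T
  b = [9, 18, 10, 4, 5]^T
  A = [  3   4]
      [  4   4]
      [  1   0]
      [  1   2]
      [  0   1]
x = 1, y = 1.5, z = -17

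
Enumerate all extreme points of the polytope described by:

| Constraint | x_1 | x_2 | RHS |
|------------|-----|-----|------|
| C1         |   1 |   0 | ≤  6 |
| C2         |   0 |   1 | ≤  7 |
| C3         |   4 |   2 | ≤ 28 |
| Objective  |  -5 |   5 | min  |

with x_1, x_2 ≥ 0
Each vertex is the intersection of two constraint boundaries that also satisfies all remaining constraints:
  x_1 = 0 and x_2 = 0 → (0, 0)
  x_1 = 6 and x_2 = 0 → (6, 0)
  x_1 = 6 and 4x_1 + 2x_2 = 28 → (6, 2)
  x_2 = 7 and 4x_1 + 2x_2 = 28 → (3.5, 7)
  x_2 = 7 and x_1 = 0 → (0, 7)

Vertices: (0, 0), (6, 0), (6, 2), (3.5, 7), (0, 7)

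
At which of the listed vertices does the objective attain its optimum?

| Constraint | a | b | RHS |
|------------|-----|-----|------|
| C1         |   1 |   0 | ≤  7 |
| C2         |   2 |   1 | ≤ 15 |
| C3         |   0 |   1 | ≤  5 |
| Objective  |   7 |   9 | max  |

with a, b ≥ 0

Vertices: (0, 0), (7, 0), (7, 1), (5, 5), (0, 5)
(5, 5) with z = 80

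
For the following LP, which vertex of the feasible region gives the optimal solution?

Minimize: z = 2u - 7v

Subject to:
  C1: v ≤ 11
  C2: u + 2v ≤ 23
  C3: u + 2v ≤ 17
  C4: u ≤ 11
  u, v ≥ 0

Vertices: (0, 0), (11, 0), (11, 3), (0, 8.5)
Evaluating z = 2u - 7v at each vertex:
  (0, 0): z = 0
  (11, 0): z = 22
  (11, 3): z = 1
  (0, 8.5): z = -59.5

The smallest value is z = -59.5, attained at (0, 8.5).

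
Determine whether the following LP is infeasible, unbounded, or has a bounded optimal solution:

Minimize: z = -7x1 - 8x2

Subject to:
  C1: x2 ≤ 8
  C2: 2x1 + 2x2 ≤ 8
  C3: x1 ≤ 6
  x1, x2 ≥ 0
The point (0, 4) satisfies every constraint, so the LP is feasible; the constraints give x1 ≤ 6 and x2 ≤ 8, which with x1, x2 ≥ 0 keep the feasible region inside a bounded box. A feasible, bounded LP attains a finite optimum at a vertex.

Evaluating z = -7x1 - 8x2 at each vertex:
  (0, 0): z = 0
  (4, 0): z = -28
  (0, 4): z = -32

The LP has an optimal solution: (0, 4) with z = -32.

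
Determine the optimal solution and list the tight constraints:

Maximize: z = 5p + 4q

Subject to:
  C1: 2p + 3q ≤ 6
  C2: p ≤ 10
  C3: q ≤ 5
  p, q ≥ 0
Optimal: p = 3, q = 0
Slack at optimum:
  C1: slack = 0 (binding)
  C2: slack = 7
  C3: slack = 5
  p ≥ 0: p = 3
  q ≥ 0: q = 0 (binding)
Binding constraints: C1, q ≥ 0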